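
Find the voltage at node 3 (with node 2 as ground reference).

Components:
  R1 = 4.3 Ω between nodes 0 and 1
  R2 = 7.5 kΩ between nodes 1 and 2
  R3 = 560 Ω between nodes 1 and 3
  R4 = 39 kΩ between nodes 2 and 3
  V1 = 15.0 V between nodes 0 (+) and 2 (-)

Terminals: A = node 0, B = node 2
Nodal analysis, taking node 2 as the 0 V reference.
Source V1 fixes V_0 = 15 V.
KCL at each unknown node (sum of currents leaving = 0; resistances in Ω):
  Node 1: (V_1 - 15)/4.3 + (V_1 - 0)/7500 + (V_1 - V_3)/560 = 0
  Node 3: (V_3 - V_1)/560 + (V_3 - 0)/39000 = 0
Collecting terms (coefficients in siemens):
  0.2345·V_1 - 0.001786·V_3 = 3.488
  0.001811·V_3 - 0.001786·V_1 = 0
Determinant D = (0.2345)(0.001811) - (-0.001786)(-0.001786) = 0.0004215
V_1 = [(3.488)(0.001811) - (-0.001786)(0)]/D = 14.99 V
V_3 = [(0.2345)(0) - (3.488)(-0.001786)]/D = 14.78 V
The requested potential is V_3 = 14.78 V.

Final answer: V_3 = 14.78 V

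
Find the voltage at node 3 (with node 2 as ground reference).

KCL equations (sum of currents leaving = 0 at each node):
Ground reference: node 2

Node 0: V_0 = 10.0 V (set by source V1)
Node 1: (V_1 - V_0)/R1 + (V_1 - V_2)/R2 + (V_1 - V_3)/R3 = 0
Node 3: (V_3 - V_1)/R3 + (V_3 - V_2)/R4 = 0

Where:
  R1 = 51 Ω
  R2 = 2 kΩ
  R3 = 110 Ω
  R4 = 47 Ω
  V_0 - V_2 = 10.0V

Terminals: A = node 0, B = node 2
Nodal analysis, taking node 2 as the 0 V reference.
Source V1 fixes V_0 = 10 V.
KCL at each unknown node (sum of currents leaving = 0; resistances in Ω):
  Node 1: (V_1 - 10)/51 + (V_1 - 0)/2000 + (V_1 - V_3)/110 = 0
  Node 3: (V_3 - V_1)/110 + (V_3 - 0)/47 = 0
Collecting terms (coefficients in siemens):
  0.0292·V_1 - 0.009091·V_3 = 0.1961
  0.03037·V_3 - 0.009091·V_1 = 0
Determinant D = (0.0292)(0.03037) - (-0.009091)(-0.009091) = 0.000804
V_1 = [(0.1961)(0.03037) - (-0.009091)(0)]/D = 7.406 V
V_3 = [(0.0292)(0) - (0.1961)(-0.009091)]/D = 2.217 V
The requested potential is V_3 = 2.217 V.

Final answer: V_3 = 2.217 V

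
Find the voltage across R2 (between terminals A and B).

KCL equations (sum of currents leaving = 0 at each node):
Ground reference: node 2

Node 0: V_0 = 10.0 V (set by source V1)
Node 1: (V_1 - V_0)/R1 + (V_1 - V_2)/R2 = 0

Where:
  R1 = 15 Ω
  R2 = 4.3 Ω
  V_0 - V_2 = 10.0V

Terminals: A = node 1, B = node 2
R1 and R2 are in series across V1 (node 0 → node 1 → node 2), and the output A–B is taken across R2, so this is a voltage divider.
Series current: I = V1/(R1 + R2) = 10/(15 + 4.3) = 10/19.3 = 0.5181 A
V_R2 = I × R2 = V1 × R2/(R1 + R2) = 10 × 4.3/19.3 = 2.228 V

Final answer: 2.228 V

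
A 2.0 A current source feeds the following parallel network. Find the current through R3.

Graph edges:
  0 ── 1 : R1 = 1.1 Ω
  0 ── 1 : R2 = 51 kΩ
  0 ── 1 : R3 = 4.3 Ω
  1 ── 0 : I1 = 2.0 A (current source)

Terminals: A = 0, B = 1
All resistors sit directly between nodes 0 and 1, so they are in parallel and share one voltage V; the full source current 2 A splits among them.
1/R_par = 1/1.1 + 1/51000 + 1/4.3 = 1.142 S  =>  R_par = 0.8759 Ω
V = I × R_par = 2 × 0.8759 = 1.752 V
I_R3 = V/R3 = 1.752/4.3 = 0.4074 A

Final answer: 0.4074 A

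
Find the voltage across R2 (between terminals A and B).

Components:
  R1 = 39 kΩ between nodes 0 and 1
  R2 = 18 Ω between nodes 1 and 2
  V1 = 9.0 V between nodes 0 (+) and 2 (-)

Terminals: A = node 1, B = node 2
R1 and R2 are in series across V1 (node 0 → node 1 → node 2), and the output A–B is taken across R2, so this is a voltage divider.
Series current: I = V1/(R1 + R2) = 9/(39000 + 18) = 9/39020 = 0.0002307 A
V_R2 = I × R2 = V1 × R2/(R1 + R2) = 9 × 18/39020 = 0.004152 V

Final answer: 0.004152 V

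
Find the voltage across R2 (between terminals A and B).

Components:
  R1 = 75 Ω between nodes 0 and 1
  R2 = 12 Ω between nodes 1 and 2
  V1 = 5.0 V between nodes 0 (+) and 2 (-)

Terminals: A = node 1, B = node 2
R1 and R2 are in series across V1 (node 0 → node 1 → node 2), and the output A–B is taken across R2, so this is a voltage divider.
Series current: I = V1/(R1 + R2) = 5/(75 + 12) = 5/87 = 0.05747 A
V_R2 = I × R2 = V1 × R2/(R1 + R2) = 5 × 12/87 = 0.6897 V

Final answer: 0.6897 V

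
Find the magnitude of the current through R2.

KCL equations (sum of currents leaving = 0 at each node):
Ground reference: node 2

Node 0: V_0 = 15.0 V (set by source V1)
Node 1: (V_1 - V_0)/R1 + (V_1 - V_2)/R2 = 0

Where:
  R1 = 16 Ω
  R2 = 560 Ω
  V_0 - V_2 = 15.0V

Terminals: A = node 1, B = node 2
Nodal analysis, taking node 2 as the 0 V reference.
Source V1 fixes V_0 = 15 V.
KCL at each unknown node (sum of currents leaving = 0; resistances in Ω):
  Node 1: (V_1 - 15)/16 + (V_1 - 0)/560 = 0
Collecting terms: 0.06429 × V_1 = 0.9375  =>  V_1 = 14.58 V
I_R2 = (V_1 - V_2)/R2 = (14.58 - 0)/560 = 0.02604 A
|I_R2| = 0.02604 A

Final answer: |I_R2| = 0.02604 A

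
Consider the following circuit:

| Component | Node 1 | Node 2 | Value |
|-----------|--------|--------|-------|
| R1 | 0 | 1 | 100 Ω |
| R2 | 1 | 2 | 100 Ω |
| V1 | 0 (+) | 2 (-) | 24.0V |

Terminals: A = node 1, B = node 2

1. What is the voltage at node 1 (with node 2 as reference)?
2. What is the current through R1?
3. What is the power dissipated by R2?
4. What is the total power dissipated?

Nodal analysis, taking node 2 as the 0 V reference.
Source V1 fixes V_0 = 24 V.
KCL at each unknown node (sum of currents leaving = 0; resistances in Ω):
  Node 1: (V_1 - 24)/100 + (V_1 - 0)/100 = 0
Collecting terms: 0.02 × V_1 = 0.24  =>  V_1 = 12 V
Part 1:
  Read off the nodal solution: V_1 = 12 V
Part 2:
  I_R1 = (V_0 - V_1)/R1 = (24 - 12)/100 = 0.12 A
  Magnitude: I_R1 = 0.12 A
Part 3:
  I_R2 = (V_1 - V_2)/R2 = (12 - 0)/100 = 0.12 A
  P_R2 = I_R2² × R2 = (0.12)² × 100 = 1.44 W
Part 4:
  Power in each resistor, P = (ΔV)²/R:
    P_R1 = (24 - 12)²/100 = 1.44 W
    P_R2 = (12 - 0)²/100 = 1.44 W
  P_total = P_R1 + P_R2 = 2.88 W

Final answers:
1. V_1 = 12 V
2. I_R1 = 0.12 A
3. P_R2 = 1.44 W
4. P_total = 2.88 W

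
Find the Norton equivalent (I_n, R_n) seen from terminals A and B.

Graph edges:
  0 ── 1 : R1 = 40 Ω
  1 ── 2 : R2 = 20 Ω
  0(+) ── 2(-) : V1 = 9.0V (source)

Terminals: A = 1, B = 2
Find the Thévenin equivalent first; then I_n = V_th/R_th and R_n = R_th.
Step 1 — V_th is the open-circuit voltage V_A - V_B (nothing connected across the terminals).
Nodal analysis, taking node 2 as the 0 V reference.
Source V1 fixes V_0 = 9 V.
KCL at each unknown node (sum of currents leaving = 0; resistances in Ω):
  Node 1: (V_1 - 9)/40 + (V_1 - 0)/20 = 0
Collecting terms: 0.075 × V_1 = 0.225  =>  V_1 = 3 V
V_th = V_1 - V_2 = 3 - 0 = 3 V
Step 2 — R_th: zero the source — replace V1 by a short circuit (node 2 merges into node 0) — and find the resistance seen between A (node 1) and B (node 0).
Reduce the network between node 1 (A) and node 0 (B) by series/parallel combination:
  Rp1 = R1 ‖ R2 (parallel, both between nodes 0 and 1) = 1/(1/40 + 1/20) = 13.33 Ω
R_th = 13.33 Ω
I_n = V_th/R_th = 3/13.33 = 0.225 A, and R_n = R_th = 13.33 Ω

Final answer: I_n = 0.225 A, R_n = 13.33 Ω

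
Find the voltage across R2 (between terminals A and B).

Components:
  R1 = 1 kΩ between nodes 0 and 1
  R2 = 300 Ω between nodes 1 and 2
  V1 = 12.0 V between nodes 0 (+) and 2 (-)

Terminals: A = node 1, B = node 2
R1 and R2 are in series across V1 (node 0 → node 1 → node 2), and the output A–B is taken across R2, so this is a voltage divider.
Series current: I = V1/(R1 + R2) = 12/(1000 + 300) = 12/1300 = 0.009231 A
V_R2 = I × R2 = V1 × R2/(R1 + R2) = 12 × 300/1300 = 2.769 V

Final answer: 2.769 V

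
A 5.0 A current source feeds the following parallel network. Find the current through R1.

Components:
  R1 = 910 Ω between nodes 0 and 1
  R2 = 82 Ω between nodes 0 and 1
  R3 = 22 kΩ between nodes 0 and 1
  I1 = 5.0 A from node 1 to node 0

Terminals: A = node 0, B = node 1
All resistors sit directly between nodes 0 and 1, so they are in parallel and share one voltage V; the full source current 5 A splits among them.
1/R_par = 1/910 + 1/82 + 1/22000 = 0.01334 S  =>  R_par = 74.97 Ω
V = I × R_par = 5 × 74.97 = 374.8 V
I_R1 = V/R1 = 374.8/910 = 0.4119 A

Final answer: 0.4119 A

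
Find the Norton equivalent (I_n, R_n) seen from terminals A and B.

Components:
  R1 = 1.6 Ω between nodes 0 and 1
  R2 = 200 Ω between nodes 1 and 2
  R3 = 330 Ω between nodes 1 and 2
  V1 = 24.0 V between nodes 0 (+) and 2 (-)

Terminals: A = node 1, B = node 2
Find the Thévenin equivalent first; then I_n = V_th/R_th and R_n = R_th.
Step 1 — V_th is the open-circuit voltage V_A - V_B (nothing connected across the terminals).
Nodal analysis, taking node 2 as the 0 V reference.
Source V1 fixes V_0 = 24 V.
KCL at each unknown node (sum of currents leaving = 0; resistances in Ω):
  Node 1: (V_1 - 24)/1.6 + (V_1 - 0)/200 + (V_1 - 0)/330 = 0
Collecting terms: 0.633 × V_1 = 15  =>  V_1 = 23.7 V
V_th = V_1 - V_2 = 23.7 - 0 = 23.7 V
Step 2 — R_th: zero the source — replace V1 by a short circuit (node 2 merges into node 0) — and find the resistance seen between A (node 1) and B (node 0).
Reduce the network between node 1 (A) and node 0 (B) by series/parallel combination:
  Rp1 = R1 ‖ R2 ‖ R3 (parallel, all between nodes 0 and 1) = 1/(1/1.6 + 1/200 + 1/330) = 1.58 Ω
R_th = 1.58 Ω
I_n = V_th/R_th = 23.7/1.58 = 15 A, and R_n = R_th = 1.58 Ω

Final answer: I_n = 15 A, R_n = 1.58 Ω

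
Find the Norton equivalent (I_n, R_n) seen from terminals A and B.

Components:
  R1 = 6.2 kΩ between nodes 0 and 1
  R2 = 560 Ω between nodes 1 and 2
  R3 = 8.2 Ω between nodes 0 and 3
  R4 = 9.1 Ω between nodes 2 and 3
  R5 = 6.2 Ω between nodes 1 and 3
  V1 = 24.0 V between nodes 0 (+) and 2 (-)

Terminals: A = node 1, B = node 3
Find the Thévenin equivalent first; then I_n = V_th/R_th and R_n = R_th.
Step 1 — V_th is the open-circuit voltage V_A - V_B (nothing connected across the terminals).
Nodal analysis, taking node 2 as the 0 V reference.
Source V1 fixes V_0 = 24 V.
KCL at each unknown node (sum of currents leaving = 0; resistances in Ω):
  Node 1: (V_1 - 24)/6200 + (V_1 - 0)/560 + (V_1 - V_3)/6.2 = 0
  Node 3: (V_3 - 24)/8.2 + (V_3 - 0)/9.1 + (V_3 - V_1)/6.2 = 0
Collecting terms (coefficients in siemens):
  0.1632·V_1 - 0.1613·V_3 = 0.003871
  0.3931·V_3 - 0.1613·V_1 = 2.927
Determinant D = (0.1632)(0.3931) - (-0.1613)(-0.1613) = 0.03816
V_1 = [(0.003871)(0.3931) - (-0.1613)(2.927)]/D = 12.41 V
V_3 = [(0.1632)(2.927) - (0.003871)(-0.1613)]/D = 12.54 V
V_th = V_1 - V_3 = 12.41 - 12.54 = -0.1258 V
Step 2 — R_th: zero the source — replace V1 by a short circuit (node 2 merges into node 0) — and find the resistance seen between A (node 1) and B (node 3).
Reduce the network between node 1 (A) and node 3 (B) by series/parallel combination:
  Rp1 = R1 ‖ R2 (parallel, both between nodes 0 and 1) = 1/(1/6200 + 1/560) = 513.6 Ω
  Rp2 = R3 ‖ R4 (parallel, both between nodes 0 and 3) = 1/(1/8.2 + 1/9.1) = 4.313 Ω
  Rs1 = Rp1 + Rp2 (series, joined only at node 0) = 513.6 + 4.313 = 517.9 Ω
  Rp3 = R5 ‖ Rs1 (parallel, both between nodes 1 and 3) = 1/(1/6.2 + 1/517.9) = 6.127 Ω
R_th = 6.127 Ω
I_n = V_th/R_th = -0.1258/6.127 = -0.02054 A, and R_n = R_th = 6.127 Ω

Final answer: I_n = -0.02054 A, R_n = 6.127 Ω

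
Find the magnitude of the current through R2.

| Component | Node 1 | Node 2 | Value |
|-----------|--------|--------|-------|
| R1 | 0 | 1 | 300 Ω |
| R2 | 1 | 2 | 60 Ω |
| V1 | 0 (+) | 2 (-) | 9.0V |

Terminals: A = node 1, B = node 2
Nodal analysis, taking node 2 as the 0 V reference.
Source V1 fixes V_0 = 9 V.
KCL at each unknown node (sum of currents leaving = 0; resistances in Ω):
  Node 1: (V_1 - 9)/300 + (V_1 - 0)/60 = 0
Collecting terms: 0.02 × V_1 = 0.03  =>  V_1 = 1.5 V
I_R2 = (V_1 - V_2)/R2 = (1.5 - 0)/60 = 0.025 A
|I_R2| = 0.025 A

Final answer: |I_R2| = 0.025 A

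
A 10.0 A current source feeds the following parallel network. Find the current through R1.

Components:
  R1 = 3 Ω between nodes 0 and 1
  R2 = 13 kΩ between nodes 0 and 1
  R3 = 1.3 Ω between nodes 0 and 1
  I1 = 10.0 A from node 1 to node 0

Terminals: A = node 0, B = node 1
All resistors sit directly between nodes 0 and 1, so they are in parallel and share one voltage V; the full source current 10 A splits among them.
1/R_par = 1/3 + 1/13000 + 1/1.3 = 1.103 S  =>  R_par = 0.9069 Ω
V = I × R_par = 10 × 0.9069 = 9.069 V
I_R1 = V/R1 = 9.069/3 = 3.023 A

Final answer: 3.023 A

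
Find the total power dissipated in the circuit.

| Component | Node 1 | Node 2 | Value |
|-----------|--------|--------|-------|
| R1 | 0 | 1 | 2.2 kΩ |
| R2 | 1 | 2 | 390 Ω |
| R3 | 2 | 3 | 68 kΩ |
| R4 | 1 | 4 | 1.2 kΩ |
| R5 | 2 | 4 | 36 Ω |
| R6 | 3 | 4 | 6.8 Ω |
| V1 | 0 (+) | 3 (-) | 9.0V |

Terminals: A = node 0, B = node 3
Nodal analysis, taking node 3 as the 0 V reference.
Source V1 fixes V_0 = 9 V.
KCL at each unknown node (sum of currents leaving = 0; resistances in Ω):
  Node 1: (V_1 - 9)/2200 + (V_1 - V_2)/390 + (V_1 - V_4)/1200 = 0
  Node 2: (V_2 - V_1)/390 + (V_2 - 0)/68000 + (V_2 - V_4)/36 = 0
  Node 4: (V_4 - V_1)/1200 + (V_4 - V_2)/36 + (V_4 - 0)/6.8 = 0
Collecting terms (coefficients in siemens):
  0.003852·V_1 - 0.002564·V_2 - 0.0008333·V_4 = 0.004091
  0.03036·V_2 - 0.002564·V_1 - 0.02778·V_4 = 0
  0.1757·V_4 - 0.0008333·V_1 - 0.02778·V_2 = 0
Solving these 3 simultaneous equations (Gaussian elimination) gives:
  V_1 = 1.147 V, V_2 = 0.119 V, V_4 = 0.02426 V
Power in each resistor, P = (ΔV)²/R:
  P_R1 = (9 - 1.147)²/2200 = 0.02804 W
  P_R2 = (1.147 - 0.119)²/390 = 0.002707 W
  P_R3 = (0.119 - 0)²/68000 = 0.0000002084 W
  P_R4 = (1.147 - 0.02426)²/1200 = 0.00105 W
  P_R5 = (0.119 - 0.02426)²/36 = 0.0002495 W
  P_R6 = (0 - 0.02426)²/6.8 = 0.00008657 W
P_total = P_R1 + P_R2 + P_R3 + P_R4 + P_R5 + P_R6 = 0.03213 W

Final answer: 0.03213 W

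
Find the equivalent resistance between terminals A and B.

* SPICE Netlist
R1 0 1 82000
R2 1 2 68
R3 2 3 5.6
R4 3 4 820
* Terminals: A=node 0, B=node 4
Reduce the network between node 0 (A) and node 4 (B) by series/parallel combination:
  Rs1 = R1 + R2 (series, joined only at node 1) = 82000 + 68 = 82070 Ω
  Rs2 = R3 + Rs1 (series, joined only at node 2) = 5.6 + 82070 = 82070 Ω
  Rs3 = R4 + Rs2 (series, joined only at node 3) = 820 + 82070 = 82890 Ω
R_eq = 82.89 kΩ

Final answer: 82.89 kΩ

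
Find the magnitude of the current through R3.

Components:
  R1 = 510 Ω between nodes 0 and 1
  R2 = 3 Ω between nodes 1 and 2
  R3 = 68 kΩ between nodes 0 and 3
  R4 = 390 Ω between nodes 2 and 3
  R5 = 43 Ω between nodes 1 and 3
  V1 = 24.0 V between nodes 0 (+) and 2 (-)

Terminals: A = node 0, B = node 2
Nodal analysis, taking node 2 as the 0 V reference.
Source V1 fixes V_0 = 24 V.
KCL at each unknown node (sum of currents leaving = 0; resistances in Ω):
  Node 1: (V_1 - 24)/510 + (V_1 - 0)/3 + (V_1 - V_3)/43 = 0
  Node 3: (V_3 - 24)/68000 + (V_3 - 0)/390 + (V_3 - V_1)/43 = 0
Collecting terms (coefficients in siemens):
  0.3585·V_1 - 0.02326·V_3 = 0.04706
  0.02583·V_3 - 0.02326·V_1 = 0.0003529
Determinant D = (0.3585)(0.02583) - (-0.02326)(-0.02326) = 0.008722
V_1 = [(0.04706)(0.02583) - (-0.02326)(0.0003529)]/D = 0.1403 V
V_3 = [(0.3585)(0.0003529) - (0.04706)(-0.02326)]/D = 0.14 V
I_R3 = (V_0 - V_3)/R3 = (24 - 0.14)/68000 = 0.0003509 A
|I_R3| = 0.0003509 A

Final answer: |I_R3| = 0.0003509 A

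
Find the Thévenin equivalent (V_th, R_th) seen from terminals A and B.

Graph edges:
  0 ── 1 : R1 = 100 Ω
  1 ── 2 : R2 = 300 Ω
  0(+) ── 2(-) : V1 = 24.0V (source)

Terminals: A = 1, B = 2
Step 1 — V_th is the open-circuit voltage V_A - V_B (nothing connected across the terminals).
Nodal analysis, taking node 2 as the 0 V reference.
Source V1 fixes V_0 = 24 V.
KCL at each unknown node (sum of currents leaving = 0; resistances in Ω):
  Node 1: (V_1 - 24)/100 + (V_1 - 0)/300 = 0
Collecting terms: 0.01333 × V_1 = 0.24  =>  V_1 = 18 V
V_th = V_1 - V_2 = 18 - 0 = 18 V
Step 2 — R_th: zero the source — replace V1 by a short circuit (node 2 merges into node 0) — and find the resistance seen between A (node 1) and B (node 0).
Reduce the network between node 1 (A) and node 0 (B) by series/parallel combination:
  Rp1 = R1 ‖ R2 (parallel, both between nodes 0 and 1) = 1/(1/100 + 1/300) = 75 Ω
R_th = 75 Ω

Final answer: V_th = 18 V, R_th = 75 Ω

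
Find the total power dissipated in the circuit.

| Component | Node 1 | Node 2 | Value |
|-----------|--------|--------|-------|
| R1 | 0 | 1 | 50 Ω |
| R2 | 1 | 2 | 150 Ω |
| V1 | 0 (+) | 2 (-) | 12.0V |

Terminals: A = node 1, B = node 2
Nodal analysis, taking node 2 as the 0 V reference.
Source V1 fixes V_0 = 12 V.
KCL at each unknown node (sum of currents leaving = 0; resistances in Ω):
  Node 1: (V_1 - 12)/50 + (V_1 - 0)/150 = 0
Collecting terms: 0.02667 × V_1 = 0.24  =>  V_1 = 9 V
Power in each resistor, P = (ΔV)²/R:
  P_R1 = (12 - 9)²/50 = 0.18 W
  P_R2 = (9 - 0)²/150 = 0.54 W
P_total = P_R1 + P_R2 = 0.72 W

Final answer: 0.72 W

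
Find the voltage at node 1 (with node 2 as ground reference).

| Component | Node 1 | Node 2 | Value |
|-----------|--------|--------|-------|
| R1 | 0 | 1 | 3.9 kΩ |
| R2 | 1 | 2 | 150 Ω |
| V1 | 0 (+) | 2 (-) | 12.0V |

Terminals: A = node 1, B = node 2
Nodal analysis, taking node 2 as the 0 V reference.
Source V1 fixes V_0 = 12 V.
KCL at each unknown node (sum of currents leaving = 0; resistances in Ω):
  Node 1: (V_1 - 12)/3900 + (V_1 - 0)/150 = 0
Collecting terms: 0.006923 × V_1 = 0.003077  =>  V_1 = 0.4444 V
The requested potential is V_1 = 0.4444 V.

Final answer: V_1 = 0.4444 V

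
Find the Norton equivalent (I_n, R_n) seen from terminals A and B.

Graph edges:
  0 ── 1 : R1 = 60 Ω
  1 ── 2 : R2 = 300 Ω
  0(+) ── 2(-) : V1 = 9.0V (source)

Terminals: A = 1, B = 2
Find the Thévenin equivalent first; then I_n = V_th/R_th and R_n = R_th.
Step 1 — V_th is the open-circuit voltage V_A - V_B (nothing connected across the terminals).
Nodal analysis, taking node 2 as the 0 V reference.
Source V1 fixes V_0 = 9 V.
KCL at each unknown node (sum of currents leaving = 0; resistances in Ω):
  Node 1: (V_1 - 9)/60 + (V_1 - 0)/300 = 0
Collecting terms: 0.02 × V_1 = 0.15  =>  V_1 = 7.5 V
V_th = V_1 - V_2 = 7.5 - 0 = 7.5 V
Step 2 — R_th: zero the source — replace V1 by a short circuit (node 2 merges into node 0) — and find the resistance seen between A (node 1) and B (node 0).
Reduce the network between node 1 (A) and node 0 (B) by series/parallel combination:
  Rp1 = R1 ‖ R2 (parallel, both between nodes 0 and 1) = 1/(1/60 + 1/300) = 50 Ω
R_th = 50 Ω
I_n = V_th/R_th = 7.5/50 = 0.15 A, and R_n = R_th = 50 Ω

Final answer: I_n = 0.15 A, R_n = 50 Ω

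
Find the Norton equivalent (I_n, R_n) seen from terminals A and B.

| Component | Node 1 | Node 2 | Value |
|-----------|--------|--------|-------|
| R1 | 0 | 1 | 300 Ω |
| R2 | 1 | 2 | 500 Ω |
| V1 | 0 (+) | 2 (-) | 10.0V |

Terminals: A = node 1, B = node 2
Find the Thévenin equivalent first; then I_n = V_th/R_th and R_n = R_th.
Step 1 — V_th is the open-circuit voltage V_A - V_B (nothing connected across the terminals).
Nodal analysis, taking node 2 as the 0 V reference.
Source V1 fixes V_0 = 10 V.
KCL at each unknown node (sum of currents leaving = 0; resistances in Ω):
  Node 1: (V_1 - 10)/300 + (V_1 - 0)/500 = 0
Collecting terms: 0.005333 × V_1 = 0.03333  =>  V_1 = 6.25 V
V_th = V_1 - V_2 = 6.25 - 0 = 6.25 V
Step 2 — R_th: zero the source — replace V1 by a short circuit (node 2 merges into node 0) — and find the resistance seen between A (node 1) and B (node 0).
Reduce the network between node 1 (A) and node 0 (B) by series/parallel combination:
  Rp1 = R1 ‖ R2 (parallel, both between nodes 0 and 1) = 1/(1/300 + 1/500) = 187.5 Ω
R_th = 187.5 Ω
I_n = V_th/R_th = 6.25/187.5 = 0.03333 A, and R_n = R_th = 187.5 Ω

Final answer: I_n = 0.03333 A, R_n = 187.5 Ω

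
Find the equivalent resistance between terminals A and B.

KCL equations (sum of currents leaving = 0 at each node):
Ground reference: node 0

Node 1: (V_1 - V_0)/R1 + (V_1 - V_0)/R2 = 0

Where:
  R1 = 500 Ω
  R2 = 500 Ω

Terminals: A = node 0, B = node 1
Reduce the network between node 0 (A) and node 1 (B) by series/parallel combination:
  Rp1 = R1 ‖ R2 (parallel, both between nodes 0 and 1) = 1/(1/500 + 1/500) = 250 Ω
R_eq = 250 Ω

Final answer: 250 Ω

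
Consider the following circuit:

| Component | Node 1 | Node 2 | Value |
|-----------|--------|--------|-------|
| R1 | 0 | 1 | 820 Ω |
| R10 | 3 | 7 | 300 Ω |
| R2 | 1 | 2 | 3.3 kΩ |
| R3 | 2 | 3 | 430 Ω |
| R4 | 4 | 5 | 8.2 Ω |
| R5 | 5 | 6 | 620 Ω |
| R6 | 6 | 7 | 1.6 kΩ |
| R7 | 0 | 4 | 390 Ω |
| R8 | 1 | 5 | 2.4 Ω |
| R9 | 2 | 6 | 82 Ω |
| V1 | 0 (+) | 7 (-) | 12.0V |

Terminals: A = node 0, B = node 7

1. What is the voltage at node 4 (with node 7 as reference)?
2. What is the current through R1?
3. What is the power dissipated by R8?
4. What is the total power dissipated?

Nodal analysis, taking node 7 as the 0 V reference.
Source V1 fixes V_0 = 12 V.
KCL at each unknown node (sum of currents leaving = 0; resistances in Ω):
  Node 1: (V_1 - 12)/820 + (V_1 - V_2)/3300 + (V_1 - V_5)/2.4 = 0
  Node 2: (V_2 - V_1)/3300 + (V_2 - V_3)/430 + (V_2 - V_6)/82 = 0
  Node 3: (V_3 - V_2)/430 + (V_3 - 0)/300 = 0
  Node 4: (V_4 - V_5)/8.2 + (V_4 - 12)/390 = 0
  Node 5: (V_5 - V_4)/8.2 + (V_5 - V_6)/620 + (V_5 - V_1)/2.4 = 0
  Node 6: (V_6 - V_5)/620 + (V_6 - 0)/1600 + (V_6 - V_2)/82 = 0
Collecting terms (coefficients in siemens):
  0.4182·V_1 - 0.000303·V_2 - 0.4167·V_5 = 0.01463
  0.01482·V_2 - 0.000303·V_1 - 0.002326·V_3 - 0.0122·V_6 = 0
  0.005659·V_3 - 0.002326·V_2 = 0
  0.1245·V_4 - 0.122·V_5 = 0.03077
  0.5402·V_5 - 0.4167·V_1 - 0.122·V_4 - 0.001613·V_6 = 0
  0.01443·V_6 - 0.0122·V_2 - 0.001613·V_5 = 0
Solving these 6 simultaneous equations (Gaussian elimination) gives:
  V_1 = 9.553 V, V_2 = 4.464 V, V_3 = 1.834 V, V_4 = 9.6 V
  V_5 = 9.549 V, V_6 = 4.839 V
Part 1:
  Read off the nodal solution: V_4 = 9.6 V
Part 2:
  I_R1 = (V_0 - V_1)/R1 = (12 - 9.553)/820 = 0.002985 A
  Magnitude: I_R1 = 0.002985 A
Part 3:
  I_R8 = (V_1 - V_5)/R8 = (9.553 - 9.549)/2.4 = 0.001443 A
  P_R8 = I_R8² × R8 = (0.001443)² × 2.4 = 0.000004994 W
Part 4:
  Power in each resistor, P = (ΔV)²/R:
    P_R1 = (12 - 9.553)²/820 = 0.007304 W
    P_R2 = (9.553 - 4.464)²/3300 = 0.007847 W
    P_R3 = (4.464 - 1.834)²/430 = 0.01608 W
    P_R4 = (9.6 - 9.549)²/8.2 = 0.0003106 W
    P_R5 = (9.549 - 4.839)²/620 = 0.03579 W
    P_R6 = (4.839 - 0)²/1600 = 0.01463 W
    P_R7 = (12 - 9.6)²/390 = 0.01477 W
    P_R8 = (9.553 - 9.549)²/2.4 = 0.000004994 W
    P_R9 = (4.464 - 4.839)²/82 = 0.001715 W
    P_R10 = (1.834 - 0)²/300 = 0.01122 W
  P_total = P_R1 + P_R2 + P_R3 + P_R4 + P_R5 + P_R6 + P_R7 + P_R8 + P_R9 + P_R10 = 0.1097 W

Final answers:
1. V_4 = 9.6 V
2. I_R1 = 0.002985 A
3. P_R8 = 4.994e-06 W
4. P_total = 0.1097 W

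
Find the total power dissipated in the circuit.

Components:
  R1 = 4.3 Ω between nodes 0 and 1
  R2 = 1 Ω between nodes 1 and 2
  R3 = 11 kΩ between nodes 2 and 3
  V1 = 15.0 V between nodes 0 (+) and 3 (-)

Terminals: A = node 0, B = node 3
Nodal analysis, taking node 3 as the 0 V reference.
Source V1 fixes V_0 = 15 V.
KCL at each unknown node (sum of currents leaving = 0; resistances in Ω):
  Node 1: (V_1 - 15)/4.3 + (V_1 - V_2)/1 = 0
  Node 2: (V_2 - V_1)/1 + (V_2 - 0)/11000 = 0
Collecting terms (coefficients in siemens):
  1.233·V_1 - 1·V_2 = 3.488
  1·V_2 - 1·V_1 = 0
Determinant D = (1.233)(1) - (-1)(-1) = 0.2327
V_1 = [(3.488)(1) - (-1)(0)]/D = 14.99 V
V_2 = [(1.233)(0) - (3.488)(-1)]/D = 14.99 V
Power in each resistor, P = (ΔV)²/R:
  P_R1 = (15 - 14.99)²/4.3 = 0.000007988 W
  P_R2 = (14.99 - 14.99)²/1 = 0.000001858 W
  P_R3 = (14.99 - 0)²/11000 = 0.02043 W
P_total = P_R1 + P_R2 + P_R3 = 0.02044 W

Final answer: 0.02044 W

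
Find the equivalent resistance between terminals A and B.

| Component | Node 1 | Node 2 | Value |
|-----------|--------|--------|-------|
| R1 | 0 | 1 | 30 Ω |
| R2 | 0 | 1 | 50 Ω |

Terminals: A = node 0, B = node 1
Reduce the network between node 0 (A) and node 1 (B) by series/parallel combination:
  Rp1 = R1 ‖ R2 (parallel, both between nodes 0 and 1) = 1/(1/30 + 1/50) = 18.75 Ω
R_eq = 18.75 Ω

Final answer: 18.75 Ω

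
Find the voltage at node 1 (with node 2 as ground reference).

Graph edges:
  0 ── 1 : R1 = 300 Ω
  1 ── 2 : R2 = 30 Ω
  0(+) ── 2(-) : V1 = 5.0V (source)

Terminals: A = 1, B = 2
Nodal analysis, taking node 2 as the 0 V reference.
Source V1 fixes V_0 = 5 V.
KCL at each unknown node (sum of currents leaving = 0; resistances in Ω):
  Node 1: (V_1 - 5)/300 + (V_1 - 0)/30 = 0
Collecting terms: 0.03667 × V_1 = 0.01667  =>  V_1 = 0.4545 V
The requested potential is V_1 = 0.4545 V.

Final answer: V_1 = 0.4545 V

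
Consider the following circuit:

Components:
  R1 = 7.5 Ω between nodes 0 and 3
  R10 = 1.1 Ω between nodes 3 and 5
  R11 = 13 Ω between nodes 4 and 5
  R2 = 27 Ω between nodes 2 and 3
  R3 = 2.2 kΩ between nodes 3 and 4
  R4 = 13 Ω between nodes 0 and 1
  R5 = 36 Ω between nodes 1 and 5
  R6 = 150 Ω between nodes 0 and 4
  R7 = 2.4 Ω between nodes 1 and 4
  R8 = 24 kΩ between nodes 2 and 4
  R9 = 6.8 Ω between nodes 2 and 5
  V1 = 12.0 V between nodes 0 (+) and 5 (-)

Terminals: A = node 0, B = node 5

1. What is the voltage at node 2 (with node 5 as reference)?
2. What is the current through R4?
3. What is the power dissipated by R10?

Nodal analysis, taking node 5 as the 0 V reference.
Source V1 fixes V_0 = 12 V.
KCL at each unknown node (sum of currents leaving = 0; resistances in Ω):
  Node 1: (V_1 - 12)/13 + (V_1 - 0)/36 + (V_1 - V_4)/2.4 = 0
  Node 2: (V_2 - V_3)/27 + (V_2 - V_4)/24000 + (V_2 - 0)/6.8 = 0
  Node 3: (V_3 - 12)/7.5 + (V_3 - V_2)/27 + (V_3 - V_4)/2200 + (V_3 - 0)/1.1 = 0
  Node 4: (V_4 - V_3)/2200 + (V_4 - 12)/150 + (V_4 - V_1)/2.4 + (V_4 - V_2)/24000 + (V_4 - 0)/13 = 0
Collecting terms (coefficients in siemens):
  0.5214·V_1 - 0.4167·V_4 = 0.9231
  0.1841·V_2 - 0.03704·V_3 - 0.00004167·V_4 = 0
  1.08·V_3 - 0.03704·V_2 - 0.0004545·V_4 = 1.6
  0.5008·V_4 - 0.4167·V_1 - 0.00004167·V_2 - 0.0004545·V_3 = 0.08
Solving these 4 simultaneous equations (Gaussian elimination) gives:
  V_1 = 5.669 V, V_2 = 0.3016 V, V_3 = 1.494 V, V_4 = 4.878 V
Part 1:
  Read off the nodal solution: V_2 = 0.3016 V
Part 2:
  I_R4 = (V_0 - V_1)/R4 = (12 - 5.669)/13 = 0.487 A
  Magnitude: I_R4 = 0.487 A
Part 3:
  I_R10 = (V_3 - V_5)/R10 = (1.494 - 0)/1.1 = 1.358 A
  P_R10 = I_R10² × R10 = (1.358)² × 1.1 = 2.029 W

Final answers:
1. V_2 = 0.3016 V
2. I_R4 = 0.487 A
3. P_R10 = 2.029 W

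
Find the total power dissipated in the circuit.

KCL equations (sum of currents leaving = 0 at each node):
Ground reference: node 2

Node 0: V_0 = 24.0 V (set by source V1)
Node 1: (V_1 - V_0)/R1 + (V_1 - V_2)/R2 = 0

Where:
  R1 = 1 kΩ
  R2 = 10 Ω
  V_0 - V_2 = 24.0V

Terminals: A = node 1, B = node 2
Nodal analysis, taking node 2 as the 0 V reference.
Source V1 fixes V_0 = 24 V.
KCL at each unknown node (sum of currents leaving = 0; resistances in Ω):
  Node 1: (V_1 - 24)/1000 + (V_1 - 0)/10 = 0
Collecting terms: 0.101 × V_1 = 0.024  =>  V_1 = 0.2376 V
Power in each resistor, P = (ΔV)²/R:
  P_R1 = (24 - 0.2376)²/1000 = 0.5647 W
  P_R2 = (0.2376 - 0)²/10 = 0.005647 W
P_total = P_R1 + P_R2 = 0.5703 W

Final answer: 0.5703 W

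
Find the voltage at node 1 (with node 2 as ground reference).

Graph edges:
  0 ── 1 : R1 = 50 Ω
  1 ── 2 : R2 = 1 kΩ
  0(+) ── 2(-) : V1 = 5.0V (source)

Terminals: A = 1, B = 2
Nodal analysis, taking node 2 as the 0 V reference.
Source V1 fixes V_0 = 5 V.
KCL at each unknown node (sum of currents leaving = 0; resistances in Ω):
  Node 1: (V_1 - 5)/50 + (V_1 - 0)/1000 = 0
Collecting terms: 0.021 × V_1 = 0.1  =>  V_1 = 4.762 V
The requested potential is V_1 = 4.762 V.

Final answer: V_1 = 4.762 V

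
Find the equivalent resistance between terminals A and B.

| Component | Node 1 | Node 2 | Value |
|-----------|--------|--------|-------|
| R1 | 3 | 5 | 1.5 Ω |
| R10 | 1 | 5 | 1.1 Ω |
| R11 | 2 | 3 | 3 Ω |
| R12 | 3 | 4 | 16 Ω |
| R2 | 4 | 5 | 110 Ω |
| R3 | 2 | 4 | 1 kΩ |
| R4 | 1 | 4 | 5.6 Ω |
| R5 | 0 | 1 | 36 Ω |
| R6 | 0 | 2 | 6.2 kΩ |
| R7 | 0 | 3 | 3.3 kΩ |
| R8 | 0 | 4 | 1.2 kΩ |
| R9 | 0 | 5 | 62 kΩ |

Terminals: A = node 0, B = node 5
The network is not a plain series/parallel combination. Inject a 1 A test current into terminal A (node 0) and return it from terminal B (node 5); then R_eq = V_A / (1 A).
Nodal analysis, taking node 5 as the 0 V reference.
Current source I_test pushes 1 A into node 0 and draws it out of node 5.
KCL at each unknown node (sum of currents leaving = 0; resistances in Ω):
  Node 0: (V_0 - V_1)/36 + (V_0 - V_2)/6200 + (V_0 - V_3)/3300 + (V_0 - V_4)/1200 + (V_0 - 0)/62000 - 1 = 0
  Node 1: (V_1 - V_0)/36 + (V_1 - V_4)/5.6 + (V_1 - 0)/1.1 = 0
  Node 2: (V_2 - V_0)/6200 + (V_2 - V_4)/1000 + (V_2 - V_3)/3 = 0
  Node 3: (V_3 - V_0)/3300 + (V_3 - V_2)/3 + (V_3 - 0)/1.5 + (V_3 - V_4)/16 = 0
  Node 4: (V_4 - V_0)/1200 + (V_4 - V_1)/5.6 + (V_4 - V_2)/1000 + (V_4 - V_3)/16 + (V_4 - 0)/110 = 0
Collecting terms (coefficients in siemens):
  0.02909·V_0 - 0.02778·V_1 - 0.0001613·V_2 - 0.000303·V_3 - 0.0008333·V_4 = 1
  1.115·V_1 - 0.02778·V_0 - 0.1786·V_4 = 0
  0.3345·V_2 - 0.0001613·V_0 - 0.3333·V_3 - 0.001·V_4 = 0
  1.063·V_3 - 0.000303·V_0 - 0.3333·V_2 - 0.0625·V_4 = 0
  0.252·V_4 - 0.0008333·V_0 - 0.1786·V_1 - 0.001·V_2 - 0.0625·V_3 = 0
Solving these 5 simultaneous equations (Gaussian elimination) gives:
  V_0 = 35.37 V, V_1 = 1.019 V, V_2 = 0.1168 V, V_3 = 0.09753 V
  V_4 = 0.8639 V
R_eq = V_0 / 1 A = 35.37 Ω

Final answer: 35.37 Ω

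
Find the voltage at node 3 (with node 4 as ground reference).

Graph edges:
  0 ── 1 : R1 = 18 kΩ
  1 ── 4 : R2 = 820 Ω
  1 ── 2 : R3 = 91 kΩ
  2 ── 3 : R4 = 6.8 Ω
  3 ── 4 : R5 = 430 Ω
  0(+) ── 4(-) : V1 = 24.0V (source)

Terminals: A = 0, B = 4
Nodal analysis, taking node 4 as the 0 V reference.
Source V1 fixes V_0 = 24 V.
KCL at each unknown node (sum of currents leaving = 0; resistances in Ω):
  Node 1: (V_1 - 24)/18000 + (V_1 - 0)/820 + (V_1 - V_2)/91000 = 0
  Node 2: (V_2 - V_1)/91000 + (V_2 - V_3)/6.8 = 0
  Node 3: (V_3 - V_2)/6.8 + (V_3 - 0)/430 = 0
Collecting terms (coefficients in siemens):
  0.001286·V_1 - 0.00001099·V_2 = 0.001333
  0.1471·V_2 - 0.00001099·V_1 - 0.1471·V_3 = 0
  0.1494·V_3 - 0.1471·V_2 = 0
Solving these 3 simultaneous equations (Gaussian elimination) gives:
  V_1 = 1.037 V, V_2 = 0.004953 V, V_3 = 0.004876 V
The requested potential is V_3 = 0.004876 V.

Final answer: V_3 = 0.004876 V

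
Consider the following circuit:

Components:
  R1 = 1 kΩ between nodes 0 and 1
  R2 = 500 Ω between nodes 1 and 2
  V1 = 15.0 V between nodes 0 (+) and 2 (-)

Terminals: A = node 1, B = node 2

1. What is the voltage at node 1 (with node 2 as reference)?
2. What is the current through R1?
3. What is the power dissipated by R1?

Nodal analysis, taking node 2 as the 0 V reference.
Source V1 fixes V_0 = 15 V.
KCL at each unknown node (sum of currents leaving = 0; resistances in Ω):
  Node 1: (V_1 - 15)/1000 + (V_1 - 0)/500 = 0
Collecting terms: 0.003 × V_1 = 0.015  =>  V_1 = 5 V
Part 1:
  Read off the nodal solution: V_1 = 5 V
Part 2:
  I_R1 = (V_0 - V_1)/R1 = (15 - 5)/1000 = 0.01 A
  Magnitude: I_R1 = 0.01 A
Part 3:
  I_R1 = (V_0 - V_1)/R1 = (15 - 5)/1000 = 0.01 A
  P_R1 = I_R1² × R1 = (0.01)² × 1000 = 0.1 W

Final answers:
1. V_1 = 5 V
2. I_R1 = 0.01 A
3. P_R1 = 0.1 W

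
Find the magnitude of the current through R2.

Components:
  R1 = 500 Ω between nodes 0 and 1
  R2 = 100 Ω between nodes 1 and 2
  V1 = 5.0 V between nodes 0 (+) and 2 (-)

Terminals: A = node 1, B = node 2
Nodal analysis, taking node 2 as the 0 V reference.
Source V1 fixes V_0 = 5 V.
KCL at each unknown node (sum of currents leaving = 0; resistances in Ω):
  Node 1: (V_1 - 5)/500 + (V_1 - 0)/100 = 0
Collecting terms: 0.012 × V_1 = 0.01  =>  V_1 = 0.8333 V
I_R2 = (V_1 - V_2)/R2 = (0.8333 - 0)/100 = 0.008333 A
|I_R2| = 0.008333 A

Final answer: |I_R2| = 0.008333 A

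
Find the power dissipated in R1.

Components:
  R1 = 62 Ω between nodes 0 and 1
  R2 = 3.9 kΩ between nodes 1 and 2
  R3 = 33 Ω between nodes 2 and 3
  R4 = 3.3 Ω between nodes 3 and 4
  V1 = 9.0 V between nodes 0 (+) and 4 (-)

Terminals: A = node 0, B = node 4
Nodal analysis, taking node 4 as the 0 V reference.
Source V1 fixes V_0 = 9 V.
KCL at each unknown node (sum of currents leaving = 0; resistances in Ω):
  Node 1: (V_1 - 9)/62 + (V_1 - V_2)/3900 = 0
  Node 2: (V_2 - V_1)/3900 + (V_2 - V_3)/33 = 0
  Node 3: (V_3 - V_2)/33 + (V_3 - 0)/3.3 = 0
Collecting terms (coefficients in siemens):
  0.01639·V_1 - 0.0002564·V_2 = 0.1452
  0.03056·V_2 - 0.0002564·V_1 - 0.0303·V_3 = 0
  0.3333·V_3 - 0.0303·V_2 = 0
Solving these 3 simultaneous equations (Gaussian elimination) gives:
  V_1 = 8.86 V, V_2 = 0.08171 V, V_3 = 0.007428 V
I_R1 = (V_0 - V_1)/R1 = (9 - 8.86)/62 = 0.002251 A
P_R1 = I_R1² × R1 = (0.002251)² × 62 = 0.0003141 W

Final answer: 0.0003141 W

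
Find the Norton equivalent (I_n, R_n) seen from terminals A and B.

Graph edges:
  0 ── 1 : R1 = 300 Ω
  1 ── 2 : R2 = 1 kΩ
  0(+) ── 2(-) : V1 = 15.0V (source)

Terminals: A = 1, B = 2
Find the Thévenin equivalent first; then I_n = V_th/R_th and R_n = R_th.
Step 1 — V_th is the open-circuit voltage V_A - V_B (nothing connected across the terminals).
Nodal analysis, taking node 2 as the 0 V reference.
Source V1 fixes V_0 = 15 V.
KCL at each unknown node (sum of currents leaving = 0; resistances in Ω):
  Node 1: (V_1 - 15)/300 + (V_1 - 0)/1000 = 0
Collecting terms: 0.004333 × V_1 = 0.05  =>  V_1 = 11.54 V
V_th = V_1 - V_2 = 11.54 - 0 = 11.54 V
Step 2 — R_th: zero the source — replace V1 by a short circuit (node 2 merges into node 0) — and find the resistance seen between A (node 1) and B (node 0).
Reduce the network between node 1 (A) and node 0 (B) by series/parallel combination:
  Rp1 = R1 ‖ R2 (parallel, both between nodes 0 and 1) = 1/(1/300 + 1/1000) = 230.8 Ω
R_th = 230.8 Ω
I_n = V_th/R_th = 11.54/230.8 = 0.05 A, and R_n = R_th = 230.8 Ω

Final answer: I_n = 0.05 A, R_n = 230.8 Ω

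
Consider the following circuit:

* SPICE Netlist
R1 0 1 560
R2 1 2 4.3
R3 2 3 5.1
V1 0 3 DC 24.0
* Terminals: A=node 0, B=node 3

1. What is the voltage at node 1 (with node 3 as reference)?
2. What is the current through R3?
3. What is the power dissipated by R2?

Nodal analysis, taking node 3 as the 0 V reference.
Source V1 fixes V_0 = 24 V.
KCL at each unknown node (sum of currents leaving = 0; resistances in Ω):
  Node 1: (V_1 - 24)/560 + (V_1 - V_2)/4.3 = 0
  Node 2: (V_2 - V_1)/4.3 + (V_2 - 0)/5.1 = 0
Collecting terms (coefficients in siemens):
  0.2343·V_1 - 0.2326·V_2 = 0.04286
  0.4286·V_2 - 0.2326·V_1 = 0
Determinant D = (0.2343)(0.4286) - (-0.2326)(-0.2326) = 0.04637
V_1 = [(0.04286)(0.4286) - (-0.2326)(0)]/D = 0.3962 V
V_2 = [(0.2343)(0) - (0.04286)(-0.2326)]/D = 0.215 V
Part 1:
  Read off the nodal solution: V_1 = 0.3962 V
Part 2:
  I_R3 = (V_2 - V_3)/R3 = (0.215 - 0)/5.1 = 0.04215 A
  Magnitude: I_R3 = 0.04215 A
Part 3:
  I_R2 = (V_1 - V_2)/R2 = (0.3962 - 0.215)/4.3 = 0.04215 A
  P_R2 = I_R2² × R2 = (0.04215)² × 4.3 = 0.007639 W

Final answers:
1. V_1 = 0.3962 V
2. I_R3 = 0.04215 A
3. P_R2 = 0.007639 W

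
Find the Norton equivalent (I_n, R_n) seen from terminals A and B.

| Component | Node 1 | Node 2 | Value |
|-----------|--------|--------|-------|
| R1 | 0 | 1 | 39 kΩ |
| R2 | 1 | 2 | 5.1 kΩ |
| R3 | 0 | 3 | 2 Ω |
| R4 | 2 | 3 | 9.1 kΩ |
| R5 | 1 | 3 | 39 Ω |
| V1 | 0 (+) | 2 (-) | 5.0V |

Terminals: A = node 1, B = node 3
Find the Thévenin equivalent first; then I_n = V_th/R_th and R_n = R_th.
Step 1 — V_th is the open-circuit voltage V_A - V_B (nothing connected across the terminals).
Nodal analysis, taking node 2 as the 0 V reference.
Source V1 fixes V_0 = 5 V.
KCL at each unknown node (sum of currents leaving = 0; resistances in Ω):
  Node 1: (V_1 - 5)/39000 + (V_1 - 0)/5100 + (V_1 - V_3)/39 = 0
  Node 3: (V_3 - 5)/2 + (V_3 - 0)/9100 + (V_3 - V_1)/39 = 0
Collecting terms (coefficients in siemens):
  0.02586·V_1 - 0.02564·V_3 = 0.0001282
  0.5258·V_3 - 0.02564·V_1 = 2.5
Determinant D = (0.02586)(0.5258) - (-0.02564)(-0.02564) = 0.01294
V_1 = [(0.0001282)(0.5258) - (-0.02564)(2.5)]/D = 4.959 V
V_3 = [(0.02586)(2.5) - (0.0001282)(-0.02564)]/D = 4.997 V
V_th = V_1 - V_3 = 4.959 - 4.997 = -0.03788 V
Step 2 — R_th: zero the source — replace V1 by a short circuit (node 2 merges into node 0) — and find the resistance seen between A (node 1) and B (node 3).
Reduce the network between node 1 (A) and node 3 (B) by series/parallel combination:
  Rp1 = R1 ‖ R2 (parallel, both between nodes 0 and 1) = 1/(1/39000 + 1/5100) = 4510 Ω
  Rp2 = R3 ‖ R4 (parallel, both between nodes 0 and 3) = 1/(1/2 + 1/9100) = 2 Ω
  Rs1 = Rp1 + Rp2 (series, joined only at node 0) = 4510 + 2 = 4512 Ω
  Rp3 = R5 ‖ Rs1 (parallel, both between nodes 1 and 3) = 1/(1/39 + 1/4512) = 38.67 Ω
R_th = 38.67 Ω
I_n = V_th/R_th = -0.03788/38.67 = -0.0009797 A, and R_n = R_th = 38.67 Ω

Final answer: I_n = -0.0009797 A, R_n = 38.67 Ω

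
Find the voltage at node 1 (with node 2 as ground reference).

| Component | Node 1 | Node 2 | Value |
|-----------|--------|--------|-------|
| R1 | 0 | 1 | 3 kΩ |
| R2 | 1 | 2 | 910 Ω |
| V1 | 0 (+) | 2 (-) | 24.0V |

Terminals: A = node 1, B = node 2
Nodal analysis, taking node 2 as the 0 V reference.
Source V1 fixes V_0 = 24 V.
KCL at each unknown node (sum of currents leaving = 0; resistances in Ω):
  Node 1: (V_1 - 24)/3000 + (V_1 - 0)/910 = 0
Collecting terms: 0.001432 × V_1 = 0.008  =>  V_1 = 5.586 V
The requested potential is V_1 = 5.586 V.

Final answer: V_1 = 5.586 V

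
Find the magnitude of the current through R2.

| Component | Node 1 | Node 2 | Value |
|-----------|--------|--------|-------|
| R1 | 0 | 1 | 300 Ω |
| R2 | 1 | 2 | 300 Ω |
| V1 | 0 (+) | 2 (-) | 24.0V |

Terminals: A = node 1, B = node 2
Nodal analysis, taking node 2 as the 0 V reference.
Source V1 fixes V_0 = 24 V.
KCL at each unknown node (sum of currents leaving = 0; resistances in Ω):
  Node 1: (V_1 - 24)/300 + (V_1 - 0)/300 = 0
Collecting terms: 0.006667 × V_1 = 0.08  =>  V_1 = 12 V
I_R2 = (V_1 - V_2)/R2 = (12 - 0)/300 = 0.04 A
|I_R2| = 0.04 A

Final answer: |I_R2| = 0.04 A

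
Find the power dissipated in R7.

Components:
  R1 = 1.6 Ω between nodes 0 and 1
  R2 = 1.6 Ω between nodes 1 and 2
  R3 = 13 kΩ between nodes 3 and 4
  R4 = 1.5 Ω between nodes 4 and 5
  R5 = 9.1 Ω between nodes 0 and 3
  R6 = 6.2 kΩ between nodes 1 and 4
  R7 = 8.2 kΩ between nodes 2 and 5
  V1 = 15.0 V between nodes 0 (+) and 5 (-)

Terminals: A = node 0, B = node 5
Nodal analysis, taking node 5 as the 0 V reference.
Source V1 fixes V_0 = 15 V.
KCL at each unknown node (sum of currents leaving = 0; resistances in Ω):
  Node 1: (V_1 - 15)/1.6 + (V_1 - V_2)/1.6 + (V_1 - V_4)/6200 = 0
  Node 2: (V_2 - V_1)/1.6 + (V_2 - 0)/8200 = 0
  Node 3: (V_3 - V_4)/13000 + (V_3 - 15)/9.1 = 0
  Node 4: (V_4 - V_3)/13000 + (V_4 - 0)/1.5 + (V_4 - V_1)/6200 = 0
Collecting terms (coefficients in siemens):
  1.25·V_1 - 0.625·V_2 - 0.0001613·V_4 = 9.375
  0.6251·V_2 - 0.625·V_1 = 0
  0.11·V_3 - 0.00007692·V_4 = 1.648
  0.6669·V_4 - 0.0001613·V_1 - 0.00007692·V_3 = 0
Solving these 4 simultaneous equations (Gaussian elimination) gives:
  V_1 = 14.99 V, V_2 = 14.99 V, V_3 = 14.99 V, V_4 = 0.005355 V
I_R7 = (V_2 - V_5)/R7 = (14.99 - 0)/8200 = 0.001828 A
P_R7 = I_R7² × R7 = (0.001828)² × 8200 = 0.0274 W

Final answer: 0.0274 W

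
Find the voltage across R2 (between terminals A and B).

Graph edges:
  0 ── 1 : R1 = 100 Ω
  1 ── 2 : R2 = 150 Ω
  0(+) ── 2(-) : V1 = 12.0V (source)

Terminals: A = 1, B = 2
R1 and R2 are in series across V1 (node 0 → node 1 → node 2), and the output A–B is taken across R2, so this is a voltage divider.
Series current: I = V1/(R1 + R2) = 12/(100 + 150) = 12/250 = 0.048 A
V_R2 = I × R2 = V1 × R2/(R1 + R2) = 12 × 150/250 = 7.2 V

Final answer: 7.2 V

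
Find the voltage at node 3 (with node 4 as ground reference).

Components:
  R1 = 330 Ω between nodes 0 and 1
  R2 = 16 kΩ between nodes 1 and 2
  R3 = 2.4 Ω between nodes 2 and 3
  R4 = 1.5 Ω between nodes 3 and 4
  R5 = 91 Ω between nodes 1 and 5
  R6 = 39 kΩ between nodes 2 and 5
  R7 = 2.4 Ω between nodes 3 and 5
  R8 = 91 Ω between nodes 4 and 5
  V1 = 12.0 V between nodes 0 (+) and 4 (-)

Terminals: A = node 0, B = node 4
Nodal analysis, taking node 4 as the 0 V reference.
Source V1 fixes V_0 = 12 V.
KCL at each unknown node (sum of currents leaving = 0; resistances in Ω):
  Node 1: (V_1 - 12)/330 + (V_1 - V_2)/16000 + (V_1 - V_5)/91 = 0
  Node 2: (V_2 - V_1)/16000 + (V_2 - V_3)/2.4 + (V_2 - V_5)/39000 = 0
  Node 3: (V_3 - V_2)/2.4 + (V_3 - 0)/1.5 + (V_3 - V_5)/2.4 = 0
  Node 5: (V_5 - V_1)/91 + (V_5 - V_2)/39000 + (V_5 - V_3)/2.4 + (V_5 - 0)/91 = 0
Collecting terms (coefficients in siemens):
  0.01408·V_1 - 0.0000625·V_2 - 0.01099·V_5 = 0.03636
  0.4168·V_2 - 0.0000625·V_1 - 0.4167·V_3 - 0.00002564·V_5 = 0
  1.5·V_3 - 0.4167·V_2 - 0.4167·V_5 = 0
  0.4387·V_5 - 0.01099·V_1 - 0.00002564·V_2 - 0.4167·V_3 = 0
Solving these 4 simultaneous equations (Gaussian elimination) gives:
  V_1 = 2.665 V, V_2 = 0.04109 V, V_3 = 0.0407 V, V_5 = 0.1054 V
The requested potential is V_3 = 0.0407 V.

Final answer: V_3 = 0.0407 V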